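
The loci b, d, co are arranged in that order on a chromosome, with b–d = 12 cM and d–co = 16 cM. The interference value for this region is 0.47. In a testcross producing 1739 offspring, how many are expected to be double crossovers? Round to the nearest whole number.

18

Map distances give recombination frequencies of 0.120 and 0.160 for the two intervals.
With interference 0.47 (so coincidence = 0.53), expected double-crossover frequency = 0.120 × 0.160 × 0.53 = 0.01018.
Expected number = 0.01018 × 1739 = 17.70 ≈ 18.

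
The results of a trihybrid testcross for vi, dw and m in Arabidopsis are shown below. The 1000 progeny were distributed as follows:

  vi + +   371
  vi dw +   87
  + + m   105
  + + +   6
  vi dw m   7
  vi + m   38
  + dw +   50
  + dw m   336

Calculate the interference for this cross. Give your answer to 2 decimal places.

The two most frequent reciprocal classes, + dw m and vi + +, are the parental types, so the F1 was + dw m / vi + +.
The two rarest classes, vi dw m and + + +, are the double crossovers. Comparing them with the parentals, only the vi allele has switched, so vi is the middle locus and the order is dw – vi – m.
dw–vi: (192 + 13)/1000 = 0.2050; vi–m: (88 + 13)/1000 = 0.1010.
Expected DCO frequency = 0.2050 × 0.1010 ≈ 0.02071; observed = 13/1000 ≈ 0.01300.
Coefficient of coincidence = 0.01300/0.02071 ≈ 0.63; interference = 1 − 0.63 = 0.37.

0.37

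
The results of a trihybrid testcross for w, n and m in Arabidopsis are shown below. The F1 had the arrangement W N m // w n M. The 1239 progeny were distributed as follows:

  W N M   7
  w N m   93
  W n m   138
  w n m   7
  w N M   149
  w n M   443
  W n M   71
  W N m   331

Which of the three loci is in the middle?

The two rarest classes, W N M and w n m, are the double crossovers. Comparing them with the parentals, only the m allele has switched, so m is the middle locus and the order is w – m – n.

m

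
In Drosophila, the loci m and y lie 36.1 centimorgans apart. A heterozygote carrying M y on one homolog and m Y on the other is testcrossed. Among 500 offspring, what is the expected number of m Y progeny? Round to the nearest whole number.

A map distance of 36.1 centimorgans corresponds to a recombination frequency of 0.361.
The F1 is M y / m Y, so m Y is a parental gamete class with expected frequency (1 − r)/2 = 0.639/2 = 0.3195.
Expected number = 0.3195 × 500 = 159.75 ≈ 160.

160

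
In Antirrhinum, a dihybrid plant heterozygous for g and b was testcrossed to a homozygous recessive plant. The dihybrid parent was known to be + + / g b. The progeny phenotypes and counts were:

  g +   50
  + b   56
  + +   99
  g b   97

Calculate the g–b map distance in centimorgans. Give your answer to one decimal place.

The recombinant classes are + b and g +: 56 + 50 = 106.
Recombination frequency = 106/302 = 0.3510 ≈ 35.1%, i.e. 35.1 centimorgans.

35.1 centimorgans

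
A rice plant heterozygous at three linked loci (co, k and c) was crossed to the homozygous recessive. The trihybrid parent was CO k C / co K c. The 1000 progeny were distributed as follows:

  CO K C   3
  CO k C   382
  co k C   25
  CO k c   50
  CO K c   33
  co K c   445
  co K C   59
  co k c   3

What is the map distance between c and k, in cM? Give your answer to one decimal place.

The two rarest classes, CO K C and co k c, are the double crossovers. Comparing them with the parentals, only the k allele has switched, so k is the middle locus and the order is co – k – c.
Crossovers in the k–c interval produce the single-crossover classes CO k c and co K C (50 + 59 = 109) plus the double crossovers (6).
RF(k–c) = (109 + 6) / 1000 = 115/1000 = 0.1150 → 11.5 cM.

11.5 cM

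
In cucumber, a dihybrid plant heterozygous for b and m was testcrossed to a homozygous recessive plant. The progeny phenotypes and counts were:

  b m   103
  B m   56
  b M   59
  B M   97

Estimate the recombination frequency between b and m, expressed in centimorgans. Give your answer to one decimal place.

The two most frequent classes, B M (97) and b m (103), are the parental types, so the F1 was B M / b m.
The recombinant classes are B m and b M: 56 + 59 = 115.
Recombination frequency = 115/315 = 0.3651 ≈ 36.5%, i.e. 36.5 centimorgans.

36.5 centimorgans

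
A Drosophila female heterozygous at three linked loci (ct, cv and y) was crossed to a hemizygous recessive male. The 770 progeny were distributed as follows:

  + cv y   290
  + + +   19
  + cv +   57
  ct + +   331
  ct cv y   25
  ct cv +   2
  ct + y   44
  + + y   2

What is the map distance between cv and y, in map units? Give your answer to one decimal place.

13.6 map units

The two most frequent reciprocal classes, ct + + and + cv y, are the parental types, so the F1 was ct + + / + cv y.
The two rarest classes, ct cv + and + + y, are the double crossovers. Comparing them with the parentals, only the cv allele has switched, so cv is the middle locus and the order is y – cv – ct.
Crossovers in the y–cv interval produce the single-crossover classes ct + y and + cv + (44 + 57 = 101) plus the double crossovers (4).
RF(y–cv) = (101 + 4) / 770 = 105/770 = 0.1364 → 13.6 map units.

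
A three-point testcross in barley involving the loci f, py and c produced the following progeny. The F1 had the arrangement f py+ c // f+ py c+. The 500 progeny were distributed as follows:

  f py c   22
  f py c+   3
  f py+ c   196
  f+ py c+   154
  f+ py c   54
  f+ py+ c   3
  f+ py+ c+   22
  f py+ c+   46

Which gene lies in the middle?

The two rarest classes, f+ py+ c and f py c+, are the double crossovers. Comparing them with the parentals, only the f allele has switched, so f is the middle locus and the order is py – f – c.

f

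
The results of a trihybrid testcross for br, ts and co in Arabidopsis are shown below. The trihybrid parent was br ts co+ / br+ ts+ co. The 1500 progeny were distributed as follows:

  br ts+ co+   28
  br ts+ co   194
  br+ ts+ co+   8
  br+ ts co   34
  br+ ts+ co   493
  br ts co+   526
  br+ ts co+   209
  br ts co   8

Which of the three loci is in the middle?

The two rarest classes, br ts co and br+ ts+ co+, are the double crossovers. Comparing them with the parentals, only the co allele has switched, so co is the middle locus and the order is br – co – ts.

co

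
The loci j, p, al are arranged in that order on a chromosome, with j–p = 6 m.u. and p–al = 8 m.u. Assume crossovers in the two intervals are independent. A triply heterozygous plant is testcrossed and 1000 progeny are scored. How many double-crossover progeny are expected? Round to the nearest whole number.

Map distances give recombination frequencies of 0.060 and 0.080 for the two intervals.
With no interference, expected double-crossover frequency = 0.060 × 0.080 = 0.00480.
Expected number = 0.00480 × 1000 = 4.80 ≈ 5.

5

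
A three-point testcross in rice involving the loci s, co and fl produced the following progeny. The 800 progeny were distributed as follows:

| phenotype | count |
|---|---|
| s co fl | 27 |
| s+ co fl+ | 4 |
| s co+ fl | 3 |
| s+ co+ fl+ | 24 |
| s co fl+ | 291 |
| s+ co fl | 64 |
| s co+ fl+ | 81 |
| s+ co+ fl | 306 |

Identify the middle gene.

The two most frequent reciprocal classes, s+ co+ fl and s co fl+, are the parental types, so the F1 was s+ co+ fl / s co fl+.
The two rarest classes, s co+ fl and s+ co fl+, are the double crossovers. Comparing them with the parentals, only the s allele has switched, so s is the middle locus and the order is co – s – fl.

s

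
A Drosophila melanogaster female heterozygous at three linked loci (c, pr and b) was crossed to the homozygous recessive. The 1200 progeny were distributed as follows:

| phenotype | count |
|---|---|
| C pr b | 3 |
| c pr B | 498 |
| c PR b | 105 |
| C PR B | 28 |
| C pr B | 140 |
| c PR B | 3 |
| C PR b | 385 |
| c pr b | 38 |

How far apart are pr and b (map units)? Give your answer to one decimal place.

The two most frequent reciprocal classes, C PR b and c pr B, are the parental types, so the F1 was C PR b / c pr B.
The two rarest classes, C pr b and c PR B, are the double crossovers. Comparing them with the parentals, only the pr allele has switched, so pr is the middle locus and the order is b – pr – c.
Crossovers in the b–pr interval produce the single-crossover classes C PR B and c pr b (28 + 38 = 66) plus the double crossovers (6).
RF(b–pr) = (66 + 6) / 1200 = 72/1200 = 0.0600 → 6.0 map units.

6.0 map units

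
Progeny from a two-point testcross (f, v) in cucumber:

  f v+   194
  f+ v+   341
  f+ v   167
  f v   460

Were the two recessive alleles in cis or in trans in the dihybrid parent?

cis

The two most frequent classes are f+ v+ (341) and f v (460); these are the parental (non-recombinant) types.
So the F1 carried f+ v+ on one chromosome and f v on the other — the recessive alleles are on the same chromosome (cis / coupling).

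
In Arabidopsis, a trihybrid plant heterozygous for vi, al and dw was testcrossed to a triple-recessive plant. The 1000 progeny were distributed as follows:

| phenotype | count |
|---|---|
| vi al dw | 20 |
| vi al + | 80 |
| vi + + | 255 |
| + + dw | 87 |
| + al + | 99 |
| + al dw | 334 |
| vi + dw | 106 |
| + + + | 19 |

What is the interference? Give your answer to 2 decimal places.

0.22

The two most frequent reciprocal classes, + al dw and vi + +, are the parental types, so the F1 was + al dw / vi + +.
The two rarest classes, vi al dw and + + +, are the double crossovers. Comparing them with the parentals, only the vi allele has switched, so vi is the middle locus and the order is al – vi – dw.
al–vi: (167 + 39)/1000 = 0.2060; vi–dw: (205 + 39)/1000 = 0.2440.
Expected DCO frequency = 0.2060 × 0.2440 ≈ 0.05026; observed = 39/1000 ≈ 0.03900.
Coefficient of coincidence = 0.03900/0.05026 ≈ 0.78; interference = 1 − 0.78 = 0.22.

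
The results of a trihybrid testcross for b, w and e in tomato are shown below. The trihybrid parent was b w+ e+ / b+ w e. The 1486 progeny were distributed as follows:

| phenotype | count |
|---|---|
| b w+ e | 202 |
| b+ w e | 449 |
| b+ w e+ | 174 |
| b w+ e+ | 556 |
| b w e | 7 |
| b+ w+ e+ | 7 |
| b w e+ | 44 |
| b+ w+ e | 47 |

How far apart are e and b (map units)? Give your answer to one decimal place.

26.2 map units

The two rarest classes, b+ w+ e+ and b w e, are the double crossovers. Comparing them with the parentals, only the b allele has switched, so b is the middle locus and the order is e – b – w.
Crossovers in the e–b interval produce the single-crossover classes b w+ e and b+ w e+ (202 + 174 = 376) plus the double crossovers (14).
RF(e–b) = (376 + 14) / 1486 = 390/1486 = 0.2624 → 26.2 map units.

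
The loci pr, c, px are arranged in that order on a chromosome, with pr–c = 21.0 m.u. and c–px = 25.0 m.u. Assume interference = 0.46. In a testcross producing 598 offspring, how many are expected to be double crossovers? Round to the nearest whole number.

Map distances give recombination frequencies of 0.210 and 0.250 for the two intervals.
With interference 0.46 (so coincidence = 0.54), expected double-crossover frequency = 0.210 × 0.250 × 0.54 = 0.02835.
Expected number = 0.02835 × 598 = 16.95 ≈ 17.

17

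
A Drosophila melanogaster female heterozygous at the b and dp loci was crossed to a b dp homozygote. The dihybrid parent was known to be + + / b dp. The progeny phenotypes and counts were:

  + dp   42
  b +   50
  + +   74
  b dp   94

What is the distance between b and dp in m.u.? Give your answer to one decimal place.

The recombinant classes are + dp and b +: 42 + 50 = 92.
Recombination frequency = 92/260 = 0.3538 ≈ 35.4%, i.e. 35.4 m.u.

35.4 m.u.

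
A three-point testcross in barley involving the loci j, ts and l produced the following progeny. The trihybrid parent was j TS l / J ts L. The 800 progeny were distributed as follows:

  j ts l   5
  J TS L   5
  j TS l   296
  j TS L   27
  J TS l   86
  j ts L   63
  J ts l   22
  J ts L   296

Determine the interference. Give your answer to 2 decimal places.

The two rarest classes, j ts l and J TS L, are the double crossovers. Comparing them with the parentals, only the ts allele has switched, so ts is the middle locus and the order is j – ts – l.
j–ts: (149 + 10)/800 = 0.1988; ts–l: (49 + 10)/800 = 0.0737.
Expected DCO frequency = 0.1988 × 0.0737 ≈ 0.01465; observed = 10/800 ≈ 0.01250.
Coefficient of coincidence = 0.01250/0.01465 ≈ 0.85; interference = 1 − 0.85 = 0.15.

0.15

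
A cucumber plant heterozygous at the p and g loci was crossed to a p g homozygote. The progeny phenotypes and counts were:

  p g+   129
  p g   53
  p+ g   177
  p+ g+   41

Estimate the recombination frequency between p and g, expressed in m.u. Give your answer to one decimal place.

23.5 m.u.

The two most frequent classes, p+ g (177) and p g+ (129), are the parental types, so the F1 was p+ g / p g+.
The recombinant classes are p+ g+ and p g: 41 + 53 = 94.
Recombination frequency = 94/400 = 0.2350 ≈ 23.5%, i.e. 23.5 m.u.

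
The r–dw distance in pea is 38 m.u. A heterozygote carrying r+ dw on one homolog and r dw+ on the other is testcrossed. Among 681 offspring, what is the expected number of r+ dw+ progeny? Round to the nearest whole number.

A map distance of 38 m.u. corresponds to a recombination frequency of 0.380.
The F1 is r+ dw / r dw+, so r+ dw+ is a recombinant gamete class with expected frequency r/2 = 0.380/2 = 0.1900.
Expected number = 0.1900 × 681 = 129.39 ≈ 129.

129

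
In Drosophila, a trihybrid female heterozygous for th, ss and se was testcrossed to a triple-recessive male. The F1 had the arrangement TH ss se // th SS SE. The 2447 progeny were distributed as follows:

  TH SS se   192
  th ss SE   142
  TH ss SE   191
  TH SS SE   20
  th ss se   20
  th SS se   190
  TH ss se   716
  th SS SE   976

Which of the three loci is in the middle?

The two rarest classes, th ss se and TH SS SE, are the double crossovers. Comparing them with the parentals, only the th allele has switched, so th is the middle locus and the order is ss – th – se.

th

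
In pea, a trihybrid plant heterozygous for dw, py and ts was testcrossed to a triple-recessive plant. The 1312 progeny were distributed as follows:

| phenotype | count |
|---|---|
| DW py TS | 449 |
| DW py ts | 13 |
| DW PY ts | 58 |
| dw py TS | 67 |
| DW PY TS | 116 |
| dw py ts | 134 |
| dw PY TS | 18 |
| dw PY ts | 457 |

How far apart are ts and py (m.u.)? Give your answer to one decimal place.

The two most frequent reciprocal classes, DW py TS and dw PY ts, are the parental types, so the F1 was DW py TS / dw PY ts.
The two rarest classes, DW py ts and dw PY TS, are the double crossovers. Comparing them with the parentals, only the ts allele has switched, so ts is the middle locus and the order is dw – ts – py.
Crossovers in the ts–py interval produce the single-crossover classes DW PY TS and dw py ts (116 + 134 = 250) plus the double crossovers (31).
RF(ts–py) = (250 + 31) / 1312 = 281/1312 = 0.2142 → 21.4 m.u.

21.4 m.u.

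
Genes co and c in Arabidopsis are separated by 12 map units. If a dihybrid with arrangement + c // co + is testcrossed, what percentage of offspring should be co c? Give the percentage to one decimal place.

A map distance of 12 map units corresponds to a recombination frequency of 0.120.
The F1 is + c / co +, so co c is a recombinant gamete class with expected frequency r/2 = 0.120/2 = 0.0600.
That is 0.0600 = 6.0% of the progeny.

6.0%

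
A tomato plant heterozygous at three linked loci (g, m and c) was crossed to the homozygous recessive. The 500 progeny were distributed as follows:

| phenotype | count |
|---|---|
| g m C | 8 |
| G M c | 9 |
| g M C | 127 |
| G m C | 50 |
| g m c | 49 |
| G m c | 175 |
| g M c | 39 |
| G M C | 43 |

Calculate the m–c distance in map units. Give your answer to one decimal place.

21.2 map units

The two most frequent reciprocal classes, g M C and G m c, are the parental types, so the F1 was g M C / G m c.
The two rarest classes, g m C and G M c, are the double crossovers. Comparing them with the parentals, only the m allele has switched, so m is the middle locus and the order is g – m – c.
Crossovers in the m–c interval produce the single-crossover classes g M c and G m C (39 + 50 = 89) plus the double crossovers (17).
RF(m–c) = (89 + 17) / 500 = 106/500 = 0.2120 → 21.2 map units.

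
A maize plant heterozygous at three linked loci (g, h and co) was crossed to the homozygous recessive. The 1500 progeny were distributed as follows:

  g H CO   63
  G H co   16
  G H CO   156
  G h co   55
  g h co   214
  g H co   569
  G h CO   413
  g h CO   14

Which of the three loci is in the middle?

g

The two most frequent reciprocal classes, g H co and G h CO, are the parental types, so the F1 was g H co / G h CO.
The two rarest classes, G H co and g h CO, are the double crossovers. Comparing them with the parentals, only the g allele has switched, so g is the middle locus and the order is h – g – co.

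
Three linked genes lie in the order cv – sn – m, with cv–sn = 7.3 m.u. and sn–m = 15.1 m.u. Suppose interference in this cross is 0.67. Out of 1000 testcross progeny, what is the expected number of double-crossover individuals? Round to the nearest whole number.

Map distances give recombination frequencies of 0.073 and 0.151 for the two intervals.
With interference 0.67 (so coincidence = 0.33), expected double-crossover frequency = 0.073 × 0.151 × 0.33 = 0.00364.
Expected number = 0.00364 × 1000 = 3.64 ≈ 4.

4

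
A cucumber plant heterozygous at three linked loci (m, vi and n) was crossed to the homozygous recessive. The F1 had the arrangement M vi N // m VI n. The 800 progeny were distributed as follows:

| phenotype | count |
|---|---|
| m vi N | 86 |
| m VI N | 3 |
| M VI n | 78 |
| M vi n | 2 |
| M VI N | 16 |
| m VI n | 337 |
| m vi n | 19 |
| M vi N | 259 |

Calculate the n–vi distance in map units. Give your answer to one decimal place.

5.0 map units

The two rarest classes, M vi n and m VI N, are the double crossovers. Comparing them with the parentals, only the n allele has switched, so n is the middle locus and the order is m – n – vi.
Crossovers in the n–vi interval produce the single-crossover classes M VI N and m vi n (16 + 19 = 35) plus the double crossovers (5).
RF(n–vi) = (35 + 5) / 800 = 40/800 = 0.0500 → 5.0 map units.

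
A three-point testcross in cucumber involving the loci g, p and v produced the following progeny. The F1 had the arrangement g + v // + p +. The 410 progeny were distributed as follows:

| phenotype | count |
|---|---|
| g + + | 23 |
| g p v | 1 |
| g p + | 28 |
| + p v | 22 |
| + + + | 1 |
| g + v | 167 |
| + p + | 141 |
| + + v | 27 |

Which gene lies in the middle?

p

The two rarest classes, g p v and + + +, are the double crossovers. Comparing them with the parentals, only the p allele has switched, so p is the middle locus and the order is v – p – g.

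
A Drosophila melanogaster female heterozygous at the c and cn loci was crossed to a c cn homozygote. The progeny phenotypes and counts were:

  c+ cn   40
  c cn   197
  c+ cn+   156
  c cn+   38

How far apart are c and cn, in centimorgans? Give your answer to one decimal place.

18.1 centimorgans

The two most frequent classes, c+ cn+ (156) and c cn (197), are the parental types, so the F1 was c+ cn+ / c cn.
The recombinant classes are c+ cn and c cn+: 40 + 38 = 78.
Recombination frequency = 78/431 = 0.1810 ≈ 18.1%, i.e. 18.1 centimorgans.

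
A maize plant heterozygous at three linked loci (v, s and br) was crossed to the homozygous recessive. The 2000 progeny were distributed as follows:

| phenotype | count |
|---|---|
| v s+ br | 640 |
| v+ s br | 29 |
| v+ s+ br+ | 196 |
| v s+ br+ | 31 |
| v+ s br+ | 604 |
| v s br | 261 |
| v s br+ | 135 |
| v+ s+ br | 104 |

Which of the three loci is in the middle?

br

The two most frequent reciprocal classes, v+ s br+ and v s+ br, are the parental types, so the F1 was v+ s br+ / v s+ br.
The two rarest classes, v+ s br and v s+ br+, are the double crossovers. Comparing them with the parentals, only the br allele has switched, so br is the middle locus and the order is v – br – s.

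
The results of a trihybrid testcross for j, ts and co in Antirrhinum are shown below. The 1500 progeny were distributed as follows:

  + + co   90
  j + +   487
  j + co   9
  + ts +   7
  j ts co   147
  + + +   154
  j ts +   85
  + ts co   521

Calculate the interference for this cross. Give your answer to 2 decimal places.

0.60

The two most frequent reciprocal classes, + ts co and j + +, are the parental types, so the F1 was + ts co / j + +.
The two rarest classes, + ts + and j + co, are the double crossovers. Comparing them with the parentals, only the co allele has switched, so co is the middle locus and the order is ts – co – j.
ts–co: (175 + 16)/1500 = 0.1273; co–j: (301 + 16)/1500 = 0.2113.
Expected DCO frequency = 0.1273 × 0.2113 ≈ 0.02690; observed = 16/1500 ≈ 0.01067.
Coefficient of coincidence = 0.01067/0.02690 ≈ 0.40; interference = 1 − 0.40 = 0.60.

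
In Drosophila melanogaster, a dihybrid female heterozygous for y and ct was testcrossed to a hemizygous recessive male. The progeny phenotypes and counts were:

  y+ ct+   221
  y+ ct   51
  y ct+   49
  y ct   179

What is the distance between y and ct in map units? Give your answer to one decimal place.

The two most frequent classes, y+ ct+ (221) and y ct (179), are the parental types, so the F1 was y+ ct+ / y ct.
The recombinant classes are y+ ct and y ct+: 51 + 49 = 100.
Recombination frequency = 100/500 = 0.2000 ≈ 20.0%, i.e. 20.0 map units.

20.0 map units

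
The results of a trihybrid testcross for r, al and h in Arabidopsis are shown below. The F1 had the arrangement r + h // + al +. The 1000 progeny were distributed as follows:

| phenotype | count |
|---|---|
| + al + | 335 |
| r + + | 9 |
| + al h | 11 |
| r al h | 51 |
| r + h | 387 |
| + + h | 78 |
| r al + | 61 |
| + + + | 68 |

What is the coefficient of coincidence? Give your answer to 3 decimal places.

0.905

The two rarest classes, r + + and + al h, are the double crossovers. Comparing them with the parentals, only the h allele has switched, so h is the middle locus and the order is r – h – al.
r–h: (139 + 20)/1000 = 0.1590; h–al: (119 + 20)/1000 = 0.1390.
Expected DCO frequency = 0.1590 × 0.1390 ≈ 0.02210; observed = 20/1000 ≈ 0.02000.
Coefficient of coincidence = 0.02000/0.02210 ≈ 0.905.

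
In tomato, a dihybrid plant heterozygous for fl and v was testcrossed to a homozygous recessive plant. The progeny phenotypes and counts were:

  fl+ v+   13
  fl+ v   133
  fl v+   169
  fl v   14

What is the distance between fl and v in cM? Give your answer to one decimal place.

The two most frequent classes, fl+ v (133) and fl v+ (169), are the parental types, so the F1 was fl+ v / fl v+.
The recombinant classes are fl+ v+ and fl v: 13 + 14 = 27.
Recombination frequency = 27/329 = 0.0821 ≈ 8.2%, i.e. 8.2 cM.

8.2 cM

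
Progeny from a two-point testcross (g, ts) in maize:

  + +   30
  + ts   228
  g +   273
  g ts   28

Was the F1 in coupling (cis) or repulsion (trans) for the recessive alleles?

trans

The two most frequent classes are + ts (228) and g + (273); these are the parental (non-recombinant) types.
So the F1 carried + ts on one chromosome and g + on the other — the recessive alleles are on opposite chromosomes (trans / repulsion).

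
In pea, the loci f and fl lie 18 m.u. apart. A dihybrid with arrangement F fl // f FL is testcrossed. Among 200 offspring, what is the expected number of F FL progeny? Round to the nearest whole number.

18

A map distance of 18 m.u. corresponds to a recombination frequency of 0.180.
The F1 is F fl / f FL, so F FL is a recombinant gamete class with expected frequency r/2 = 0.180/2 = 0.0900.
Expected number = 0.0900 × 200 = 18.00 ≈ 18.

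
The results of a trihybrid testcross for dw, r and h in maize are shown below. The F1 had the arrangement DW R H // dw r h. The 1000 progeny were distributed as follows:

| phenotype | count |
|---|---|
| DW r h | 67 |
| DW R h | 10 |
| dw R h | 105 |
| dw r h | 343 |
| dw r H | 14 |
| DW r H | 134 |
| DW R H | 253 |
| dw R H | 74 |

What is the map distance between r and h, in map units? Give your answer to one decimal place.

26.3 map units

The two rarest classes, DW R h and dw r H, are the double crossovers. Comparing them with the parentals, only the h allele has switched, so h is the middle locus and the order is dw – h – r.
Crossovers in the h–r interval produce the single-crossover classes DW r H and dw R h (134 + 105 = 239) plus the double crossovers (24).
RF(h–r) = (239 + 24) / 1000 = 263/1000 = 0.2630 → 26.3 map units.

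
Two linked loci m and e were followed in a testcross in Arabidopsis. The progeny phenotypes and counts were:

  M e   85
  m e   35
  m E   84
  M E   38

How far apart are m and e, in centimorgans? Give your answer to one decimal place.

The two most frequent classes, M e (85) and m E (84), are the parental types, so the F1 was M e / m E.
The recombinant classes are M E and m e: 38 + 35 = 73.
Recombination frequency = 73/242 = 0.3017 ≈ 30.2%, i.e. 30.2 centimorgans.

30.2 centimorgans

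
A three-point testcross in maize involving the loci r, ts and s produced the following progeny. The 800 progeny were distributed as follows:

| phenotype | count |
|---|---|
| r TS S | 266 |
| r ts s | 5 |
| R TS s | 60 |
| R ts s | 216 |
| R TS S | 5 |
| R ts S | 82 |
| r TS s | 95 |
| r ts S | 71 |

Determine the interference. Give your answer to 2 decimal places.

The two most frequent reciprocal classes, r TS S and R ts s, are the parental types, so the F1 was r TS S / R ts s.
The two rarest classes, R TS S and r ts s, are the double crossovers. Comparing them with the parentals, only the r allele has switched, so r is the middle locus and the order is s – r – ts.
s–r: (177 + 10)/800 = 0.2338; r–ts: (131 + 10)/800 = 0.1762.
Expected DCO frequency = 0.2338 × 0.1762 ≈ 0.04120; observed = 10/800 ≈ 0.01250.
Coefficient of coincidence = 0.01250/0.04120 ≈ 0.30; interference = 1 − 0.30 = 0.70.

0.70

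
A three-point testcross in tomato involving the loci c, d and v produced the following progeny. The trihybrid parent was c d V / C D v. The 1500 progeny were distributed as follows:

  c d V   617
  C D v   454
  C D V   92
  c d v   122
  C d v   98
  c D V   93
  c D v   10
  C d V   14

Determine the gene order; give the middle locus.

The two rarest classes, C d V and c D v, are the double crossovers. Comparing them with the parentals, only the c allele has switched, so c is the middle locus and the order is d – c – v.

c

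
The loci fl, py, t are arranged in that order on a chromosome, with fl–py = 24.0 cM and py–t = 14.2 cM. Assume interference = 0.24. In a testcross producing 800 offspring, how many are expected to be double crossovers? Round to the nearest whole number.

21

Map distances give recombination frequencies of 0.240 and 0.142 for the two intervals.
With interference 0.24 (so coincidence = 0.76), expected double-crossover frequency = 0.240 × 0.142 × 0.76 = 0.02590.
Expected number = 0.02590 × 800 = 20.72 ≈ 21.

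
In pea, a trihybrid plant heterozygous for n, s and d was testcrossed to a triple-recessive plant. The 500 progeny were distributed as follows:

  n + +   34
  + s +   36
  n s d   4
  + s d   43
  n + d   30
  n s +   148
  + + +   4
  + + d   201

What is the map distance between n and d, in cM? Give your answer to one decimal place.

The two most frequent reciprocal classes, + + d and n s +, are the parental types, so the F1 was + + d / n s +.
The two rarest classes, + + + and n s d, are the double crossovers. Comparing them with the parentals, only the d allele has switched, so d is the middle locus and the order is s – d – n.
Crossovers in the d–n interval produce the single-crossover classes n + d and + s + (30 + 36 = 66) plus the double crossovers (8).
RF(d–n) = (66 + 8) / 500 = 74/500 = 0.1480 → 14.8 cM.

14.8 cM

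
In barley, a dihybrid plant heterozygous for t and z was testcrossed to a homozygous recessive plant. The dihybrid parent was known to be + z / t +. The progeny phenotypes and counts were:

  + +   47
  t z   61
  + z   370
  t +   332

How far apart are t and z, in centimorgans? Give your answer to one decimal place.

13.3 centimorgans

The recombinant classes are + + and t z: 47 + 61 = 108.
Recombination frequency = 108/810 = 0.1333 ≈ 13.3%, i.e. 13.3 centimorgans.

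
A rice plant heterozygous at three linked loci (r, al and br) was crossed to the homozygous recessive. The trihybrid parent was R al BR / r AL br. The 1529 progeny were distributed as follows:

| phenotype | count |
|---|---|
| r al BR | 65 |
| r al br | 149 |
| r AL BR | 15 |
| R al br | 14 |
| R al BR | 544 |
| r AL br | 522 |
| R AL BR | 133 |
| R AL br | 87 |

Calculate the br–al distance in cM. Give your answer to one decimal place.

20.3 cM

The two rarest classes, R al br and r AL BR, are the double crossovers. Comparing them with the parentals, only the br allele has switched, so br is the middle locus and the order is r – br – al.
Crossovers in the br–al interval produce the single-crossover classes R AL BR and r al br (133 + 149 = 282) plus the double crossovers (29).
RF(br–al) = (282 + 29) / 1529 = 311/1529 = 0.2034 → 20.3 cM.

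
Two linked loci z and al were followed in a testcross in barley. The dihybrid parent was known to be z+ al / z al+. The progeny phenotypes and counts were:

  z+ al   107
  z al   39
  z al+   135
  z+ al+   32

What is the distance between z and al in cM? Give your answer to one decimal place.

22.7 cM

The recombinant classes are z+ al+ and z al: 32 + 39 = 71.
Recombination frequency = 71/313 = 0.2268 ≈ 22.7%, i.e. 22.7 cM.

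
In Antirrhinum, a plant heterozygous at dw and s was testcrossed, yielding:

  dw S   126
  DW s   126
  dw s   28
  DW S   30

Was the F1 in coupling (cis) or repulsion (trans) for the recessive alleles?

trans

The two most frequent classes are DW s (126) and dw S (126); these are the parental (non-recombinant) types.
So the F1 carried DW s on one chromosome and dw S on the other — the recessive alleles are on opposite chromosomes (trans / repulsion).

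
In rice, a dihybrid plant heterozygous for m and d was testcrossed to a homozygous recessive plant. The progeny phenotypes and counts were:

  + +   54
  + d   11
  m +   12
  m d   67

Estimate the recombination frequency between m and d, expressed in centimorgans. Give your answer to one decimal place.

The two most frequent classes, + + (54) and m d (67), are the parental types, so the F1 was + + / m d.
The recombinant classes are + d and m +: 11 + 12 = 23.
Recombination frequency = 23/144 = 0.1597 ≈ 16.0%, i.e. 16.0 centimorgans.

16.0 centimorgans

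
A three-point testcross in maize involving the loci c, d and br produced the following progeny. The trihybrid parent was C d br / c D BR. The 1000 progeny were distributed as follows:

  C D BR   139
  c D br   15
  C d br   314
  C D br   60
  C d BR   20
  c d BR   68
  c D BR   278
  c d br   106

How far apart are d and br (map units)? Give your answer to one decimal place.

16.3 map units

The two rarest classes, C d BR and c D br, are the double crossovers. Comparing them with the parentals, only the br allele has switched, so br is the middle locus and the order is c – br – d.
Crossovers in the br–d interval produce the single-crossover classes C D br and c d BR (60 + 68 = 128) plus the double crossovers (35).
RF(br–d) = (128 + 35) / 1000 = 163/1000 = 0.1630 → 16.3 map units.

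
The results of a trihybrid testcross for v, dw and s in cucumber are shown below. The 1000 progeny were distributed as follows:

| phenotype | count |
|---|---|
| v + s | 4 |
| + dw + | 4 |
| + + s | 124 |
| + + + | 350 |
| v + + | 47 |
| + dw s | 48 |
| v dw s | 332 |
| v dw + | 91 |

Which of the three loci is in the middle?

dw

The two most frequent reciprocal classes, v dw s and + + +, are the parental types, so the F1 was v dw s / + + +.
The two rarest classes, v + s and + dw +, are the double crossovers. Comparing them with the parentals, only the dw allele has switched, so dw is the middle locus and the order is v – dw – s.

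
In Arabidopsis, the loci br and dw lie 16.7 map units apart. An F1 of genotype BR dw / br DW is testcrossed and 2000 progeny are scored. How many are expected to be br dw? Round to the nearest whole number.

167

A map distance of 16.7 map units corresponds to a recombination frequency of 0.167.
The F1 is BR dw / br DW, so br dw is a recombinant gamete class with expected frequency r/2 = 0.167/2 = 0.0835.
Expected number = 0.0835 × 2000 = 167.00 ≈ 167.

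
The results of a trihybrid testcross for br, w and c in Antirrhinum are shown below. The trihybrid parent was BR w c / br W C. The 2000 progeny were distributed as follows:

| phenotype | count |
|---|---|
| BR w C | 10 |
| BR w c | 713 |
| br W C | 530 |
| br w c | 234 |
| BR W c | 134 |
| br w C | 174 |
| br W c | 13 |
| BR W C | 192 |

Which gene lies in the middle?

c

The two rarest classes, BR w C and br W c, are the double crossovers. Comparing them with the parentals, only the c allele has switched, so c is the middle locus and the order is w – c – br.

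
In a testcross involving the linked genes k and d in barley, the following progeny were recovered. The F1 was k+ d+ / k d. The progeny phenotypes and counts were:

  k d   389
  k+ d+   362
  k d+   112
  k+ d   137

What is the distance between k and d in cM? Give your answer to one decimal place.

24.9 cM

The recombinant classes are k+ d and k d+: 137 + 112 = 249.
Recombination frequency = 249/1000 = 0.2490 ≈ 24.9%, i.e. 24.9 cM.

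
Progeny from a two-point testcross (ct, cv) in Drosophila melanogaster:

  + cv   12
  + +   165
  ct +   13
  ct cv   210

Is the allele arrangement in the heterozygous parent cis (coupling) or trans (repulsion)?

cis

The two most frequent classes are + + (165) and ct cv (210); these are the parental (non-recombinant) types.
So the F1 carried + + on one chromosome and ct cv on the other — the recessive alleles are on the same chromosome (cis / coupling).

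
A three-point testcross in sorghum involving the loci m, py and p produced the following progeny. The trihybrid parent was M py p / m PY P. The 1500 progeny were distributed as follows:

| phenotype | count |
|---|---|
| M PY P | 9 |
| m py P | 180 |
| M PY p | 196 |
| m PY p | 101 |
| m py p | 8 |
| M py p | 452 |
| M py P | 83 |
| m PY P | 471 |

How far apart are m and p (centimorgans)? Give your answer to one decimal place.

13.4 centimorgans

The two rarest classes, m py p and M PY P, are the double crossovers. Comparing them with the parentals, only the m allele has switched, so m is the middle locus and the order is py – m – p.
Crossovers in the m–p interval produce the single-crossover classes M py P and m PY p (83 + 101 = 184) plus the double crossovers (17).
RF(m–p) = (184 + 17) / 1500 = 201/1500 = 0.1340 → 13.4 centimorgans.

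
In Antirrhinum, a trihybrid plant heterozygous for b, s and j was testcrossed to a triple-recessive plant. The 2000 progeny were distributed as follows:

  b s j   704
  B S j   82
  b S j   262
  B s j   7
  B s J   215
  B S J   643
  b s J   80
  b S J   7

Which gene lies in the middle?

b

The two most frequent reciprocal classes, B S J and b s j, are the parental types, so the F1 was B S J / b s j.
The two rarest classes, b S J and B s j, are the double crossovers. Comparing them with the parentals, only the b allele has switched, so b is the middle locus and the order is s – b – j.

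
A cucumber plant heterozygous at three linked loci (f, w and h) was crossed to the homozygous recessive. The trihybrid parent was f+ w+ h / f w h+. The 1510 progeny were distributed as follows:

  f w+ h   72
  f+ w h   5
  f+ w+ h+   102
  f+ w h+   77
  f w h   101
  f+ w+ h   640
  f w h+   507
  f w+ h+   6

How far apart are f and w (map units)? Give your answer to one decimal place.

10.6 map units

The two rarest classes, f+ w h and f w+ h+, are the double crossovers. Comparing them with the parentals, only the w allele has switched, so w is the middle locus and the order is h – w – f.
Crossovers in the w–f interval produce the single-crossover classes f w+ h and f+ w h+ (72 + 77 = 149) plus the double crossovers (11).
RF(w–f) = (149 + 11) / 1510 = 160/1510 = 0.1060 → 10.6 map units.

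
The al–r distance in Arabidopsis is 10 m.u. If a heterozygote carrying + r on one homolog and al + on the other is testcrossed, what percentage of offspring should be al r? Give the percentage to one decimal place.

A map distance of 10 m.u. corresponds to a recombination frequency of 0.100.
The F1 is + r / al +, so al r is a recombinant gamete class with expected frequency r/2 = 0.100/2 = 0.0500.
That is 0.0500 = 5.0% of the progeny.

5.0%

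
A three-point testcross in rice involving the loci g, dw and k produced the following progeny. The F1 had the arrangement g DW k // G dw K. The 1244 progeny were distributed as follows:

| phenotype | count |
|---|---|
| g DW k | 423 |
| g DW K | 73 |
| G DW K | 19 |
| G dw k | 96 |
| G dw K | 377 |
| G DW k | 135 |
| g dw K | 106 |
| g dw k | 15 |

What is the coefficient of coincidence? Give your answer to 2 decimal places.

The two rarest classes, g dw k and G DW K, are the double crossovers. Comparing them with the parentals, only the dw allele has switched, so dw is the middle locus and the order is g – dw – k.
g–dw: (241 + 34)/1244 = 0.2211; dw–k: (169 + 34)/1244 = 0.1632.
Expected DCO frequency = 0.2211 × 0.1632 ≈ 0.03608; observed = 34/1244 ≈ 0.02733.
Coefficient of coincidence = 0.02733/0.03608 ≈ 0.76.

0.76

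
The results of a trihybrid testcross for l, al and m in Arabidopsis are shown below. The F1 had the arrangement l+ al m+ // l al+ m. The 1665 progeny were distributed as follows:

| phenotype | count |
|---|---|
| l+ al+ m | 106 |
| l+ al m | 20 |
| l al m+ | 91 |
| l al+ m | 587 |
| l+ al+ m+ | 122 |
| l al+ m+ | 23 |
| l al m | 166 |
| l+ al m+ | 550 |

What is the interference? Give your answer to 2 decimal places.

The two rarest classes, l+ al m and l al+ m+, are the double crossovers. Comparing them with the parentals, only the m allele has switched, so m is the middle locus and the order is l – m – al.
l–m: (197 + 43)/1665 = 0.1441; m–al: (288 + 43)/1665 = 0.1988.
Expected DCO frequency = 0.1441 × 0.1988 ≈ 0.02865; observed = 43/1665 ≈ 0.02583.
Coefficient of coincidence = 0.02583/0.02865 ≈ 0.90; interference = 1 − 0.90 = 0.10.

0.10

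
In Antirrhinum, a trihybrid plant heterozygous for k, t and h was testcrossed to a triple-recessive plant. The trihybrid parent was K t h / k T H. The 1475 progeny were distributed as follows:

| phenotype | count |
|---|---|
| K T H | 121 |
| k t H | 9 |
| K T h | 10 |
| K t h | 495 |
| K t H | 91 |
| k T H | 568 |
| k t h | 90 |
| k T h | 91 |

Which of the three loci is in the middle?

t

The two rarest classes, K T h and k t H, are the double crossovers. Comparing them with the parentals, only the t allele has switched, so t is the middle locus and the order is h – t – k.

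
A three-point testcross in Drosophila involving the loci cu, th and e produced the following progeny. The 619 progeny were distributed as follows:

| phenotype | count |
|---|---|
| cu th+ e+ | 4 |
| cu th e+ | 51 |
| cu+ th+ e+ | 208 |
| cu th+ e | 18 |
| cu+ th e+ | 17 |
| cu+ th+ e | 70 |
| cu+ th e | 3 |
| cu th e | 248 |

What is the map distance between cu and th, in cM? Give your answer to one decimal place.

The two most frequent reciprocal classes, cu+ th+ e+ and cu th e, are the parental types, so the F1 was cu+ th+ e+ / cu th e.
The two rarest classes, cu th+ e+ and cu+ th e, are the double crossovers. Comparing them with the parentals, only the cu allele has switched, so cu is the middle locus and the order is th – cu – e.
Crossovers in the th–cu interval produce the single-crossover classes cu+ th e+ and cu th+ e (17 + 18 = 35) plus the double crossovers (7).
RF(th–cu) = (35 + 7) / 619 = 42/619 = 0.0679 → 6.8 cM.

6.8 cM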